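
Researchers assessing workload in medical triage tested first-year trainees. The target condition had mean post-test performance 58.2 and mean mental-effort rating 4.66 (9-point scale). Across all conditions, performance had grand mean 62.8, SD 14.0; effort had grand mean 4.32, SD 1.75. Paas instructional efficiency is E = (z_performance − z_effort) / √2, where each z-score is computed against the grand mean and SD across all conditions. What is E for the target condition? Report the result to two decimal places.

z_performance = (58.2 − 62.8) / 14.0 = -4.6000 / 14.0 = -0.3286.
z_effort = (4.66 − 4.32) / 1.75 = 0.3400 / 1.75 = 0.1943.
z_P − z_E = -0.3286 − 0.1943 = -0.5229.
E = -0.5229 / √2 = -0.5229 / 1.41421 = -0.3697 ≈ -0.37.

-0.37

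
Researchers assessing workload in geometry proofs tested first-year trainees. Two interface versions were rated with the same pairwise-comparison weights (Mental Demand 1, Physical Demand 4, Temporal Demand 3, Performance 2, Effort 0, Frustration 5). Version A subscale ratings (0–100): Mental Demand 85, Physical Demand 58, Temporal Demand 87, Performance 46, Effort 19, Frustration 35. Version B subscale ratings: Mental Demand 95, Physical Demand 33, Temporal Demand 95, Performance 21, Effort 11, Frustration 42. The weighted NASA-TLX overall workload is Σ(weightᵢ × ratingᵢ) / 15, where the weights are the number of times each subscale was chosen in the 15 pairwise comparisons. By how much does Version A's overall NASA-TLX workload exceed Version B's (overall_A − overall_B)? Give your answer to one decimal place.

Version A weighted sum = 1·85 + 4·58 + 3·87 + 2·46 + 0·19 + 5·35 = 85 + 232 + 261 + 92 + 0 + 175 = 845; overall_A = 845/15 = 56.3333.
Version B weighted sum = 1·95 + 4·33 + 3·95 + 2·21 + 0·11 + 5·42 = 95 + 132 + 285 + 42 + 0 + 210 = 764; overall_B = 764/15 = 50.9333.
Difference = 56.3333 − 50.9333 = 5.4000 ≈ 5.4.

5.4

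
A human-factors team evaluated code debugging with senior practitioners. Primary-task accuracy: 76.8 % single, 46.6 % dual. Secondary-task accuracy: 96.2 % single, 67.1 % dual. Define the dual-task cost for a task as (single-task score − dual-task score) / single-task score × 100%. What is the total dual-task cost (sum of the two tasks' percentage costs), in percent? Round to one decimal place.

69.6

Primary cost = (76.8 − 46.6) / 76.8 × 100% = 39.3229%.
Secondary cost = (96.2 − 67.1) / 96.2 × 100% = 30.2495%.
Total = 39.3229% + 30.2495% = 69.5724% ≈ 69.6%.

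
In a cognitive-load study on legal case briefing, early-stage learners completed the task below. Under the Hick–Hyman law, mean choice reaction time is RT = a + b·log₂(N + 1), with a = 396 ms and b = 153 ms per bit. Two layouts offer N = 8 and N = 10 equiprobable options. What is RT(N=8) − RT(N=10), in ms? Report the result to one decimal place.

RT(8) = 396 + 153·log₂(9) = 396 + 153·3.1699 = 880.9947 ms.
RT(10) = 396 + 153·log₂(11) = 396 + 153·3.4594 = 925.2882 ms.
Difference = 880.9947 − 925.2882 = -44.2935 ≈ -44.3 ms.

-44.3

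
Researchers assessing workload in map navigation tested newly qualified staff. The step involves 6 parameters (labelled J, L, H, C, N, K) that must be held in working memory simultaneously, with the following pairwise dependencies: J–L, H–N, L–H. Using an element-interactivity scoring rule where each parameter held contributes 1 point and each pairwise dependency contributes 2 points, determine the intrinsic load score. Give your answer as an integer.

Count of parameters held simultaneously: 6.
Count of pairwise dependencies listed: 3.
Element contribution: 6 × 1 = 6.
Interaction contribution: 3 × 2 = 6.
Intrinsic load = 6 + 6 = 12.

12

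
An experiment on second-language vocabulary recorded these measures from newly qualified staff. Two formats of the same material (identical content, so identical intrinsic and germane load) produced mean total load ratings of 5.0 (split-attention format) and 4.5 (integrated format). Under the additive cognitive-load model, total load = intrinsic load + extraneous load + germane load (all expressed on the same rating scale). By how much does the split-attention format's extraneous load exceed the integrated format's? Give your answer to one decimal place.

0.5

Intrinsic and germane load are equal across formats, so the difference in total load equals the difference in extraneous load.
Extraneous-load difference = 5.0 − 4.5 = 0.5.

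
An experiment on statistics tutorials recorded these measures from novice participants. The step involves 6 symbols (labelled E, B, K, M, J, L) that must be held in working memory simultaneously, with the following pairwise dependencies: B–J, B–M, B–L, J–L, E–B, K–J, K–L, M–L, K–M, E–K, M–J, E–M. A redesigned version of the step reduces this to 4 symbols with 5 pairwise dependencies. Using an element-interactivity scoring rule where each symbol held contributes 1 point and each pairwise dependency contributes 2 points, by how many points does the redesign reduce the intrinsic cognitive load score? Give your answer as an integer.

Original: 6 × 1 + 12 × 2 = 6 + 24 = 30.
Redesigned: 4 × 1 + 5 × 2 = 4 + 10 = 14.
Reduction = 30 − 14 = 16.

16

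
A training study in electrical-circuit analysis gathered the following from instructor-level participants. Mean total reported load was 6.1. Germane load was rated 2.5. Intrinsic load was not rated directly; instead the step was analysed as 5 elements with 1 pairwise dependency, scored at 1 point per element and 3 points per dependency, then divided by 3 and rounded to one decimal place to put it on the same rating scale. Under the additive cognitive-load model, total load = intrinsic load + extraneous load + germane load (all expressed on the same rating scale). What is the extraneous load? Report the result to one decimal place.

Intrinsic (element-interactivity): (5 × 1 + 1 × 3) / 3 = 8 / 3 = 2.6667 → 2.7.
extraneous load = total − intrinsic − germane
             = 6.1 − 2.7 − 2.5 = 0.9.

0.9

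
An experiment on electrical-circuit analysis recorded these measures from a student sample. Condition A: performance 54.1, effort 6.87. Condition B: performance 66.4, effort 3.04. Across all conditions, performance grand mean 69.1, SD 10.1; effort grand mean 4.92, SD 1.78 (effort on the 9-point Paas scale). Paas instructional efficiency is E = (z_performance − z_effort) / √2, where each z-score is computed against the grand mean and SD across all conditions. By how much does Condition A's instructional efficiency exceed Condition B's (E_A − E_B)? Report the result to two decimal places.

-2.38

Condition A: z_P = (54.1 − 69.1)/10.1 = -1.4851; z_E = (6.87 − 4.92)/1.78 = 1.0955; E_A = (-1.4851 − 1.0955)/√2 = -1.8248.
Condition B: z_P = (66.4 − 69.1)/10.1 = -0.2673; z_E = (3.04 − 4.92)/1.78 = -1.0562; E_B = (-0.2673 − (-1.0562))/√2 = 0.5578.
E_A − E_B = -1.8248 − 0.5578 = -2.3826 ≈ -2.38.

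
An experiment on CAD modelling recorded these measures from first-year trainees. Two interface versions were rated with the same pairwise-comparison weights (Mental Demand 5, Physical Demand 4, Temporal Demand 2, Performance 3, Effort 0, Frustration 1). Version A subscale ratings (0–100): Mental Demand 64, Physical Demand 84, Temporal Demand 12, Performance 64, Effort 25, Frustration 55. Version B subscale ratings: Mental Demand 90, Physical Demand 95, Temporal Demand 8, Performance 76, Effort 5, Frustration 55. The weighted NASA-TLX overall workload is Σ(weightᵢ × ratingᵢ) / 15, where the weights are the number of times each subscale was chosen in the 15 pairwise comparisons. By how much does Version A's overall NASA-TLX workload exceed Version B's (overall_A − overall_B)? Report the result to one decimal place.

Version A weighted sum = 5·64 + 4·84 + 2·12 + 3·64 + 0·25 + 1·55 = 320 + 336 + 24 + 192 + 0 + 55 = 927; overall_A = 927/15 = 61.8000.
Version B weighted sum = 5·90 + 4·95 + 2·8 + 3·76 + 0·5 + 1·55 = 450 + 380 + 16 + 228 + 0 + 55 = 1129; overall_B = 1129/15 = 75.2667.
Difference = 61.8000 − 75.2667 = -13.4667 ≈ -13.5.

-13.5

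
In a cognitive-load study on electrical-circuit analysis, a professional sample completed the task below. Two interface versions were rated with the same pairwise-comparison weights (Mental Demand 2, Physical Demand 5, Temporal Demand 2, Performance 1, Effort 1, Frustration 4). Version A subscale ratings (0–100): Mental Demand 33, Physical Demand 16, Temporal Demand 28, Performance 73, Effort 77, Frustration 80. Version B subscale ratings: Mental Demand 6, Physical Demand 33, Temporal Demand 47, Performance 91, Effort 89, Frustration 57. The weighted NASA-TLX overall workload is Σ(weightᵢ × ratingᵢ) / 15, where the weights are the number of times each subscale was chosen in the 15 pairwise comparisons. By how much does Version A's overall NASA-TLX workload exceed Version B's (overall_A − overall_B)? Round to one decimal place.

Version A weighted sum = 2·33 + 5·16 + 2·28 + 1·73 + 1·77 + 4·80 = 66 + 80 + 56 + 73 + 77 + 320 = 672; overall_A = 672/15 = 44.8000.
Version B weighted sum = 2·6 + 5·33 + 2·47 + 1·91 + 1·89 + 4·57 = 12 + 165 + 94 + 91 + 89 + 228 = 679; overall_B = 679/15 = 45.2667.
Difference = 44.8000 − 45.2667 = -0.4667 ≈ -0.5.

-0.5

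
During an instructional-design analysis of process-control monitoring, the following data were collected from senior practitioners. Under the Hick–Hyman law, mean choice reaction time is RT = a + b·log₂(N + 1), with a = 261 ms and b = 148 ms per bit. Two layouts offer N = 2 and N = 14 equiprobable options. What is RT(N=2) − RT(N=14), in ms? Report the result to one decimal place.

RT(2) = 261 + 148·log₂(3) = 261 + 148·1.5850 = 495.5800 ms.
RT(14) = 261 + 148·log₂(15) = 261 + 148·3.9069 = 839.2212 ms.
Difference = 495.5800 − 839.2212 = -343.6412 ≈ -343.6 ms.

-343.6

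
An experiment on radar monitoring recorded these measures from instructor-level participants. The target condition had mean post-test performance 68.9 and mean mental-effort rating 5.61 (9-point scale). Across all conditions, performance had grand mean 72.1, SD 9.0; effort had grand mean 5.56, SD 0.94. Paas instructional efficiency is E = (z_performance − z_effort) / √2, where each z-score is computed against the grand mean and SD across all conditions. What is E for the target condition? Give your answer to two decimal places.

z_performance = (68.9 − 72.1) / 9.0 = -3.2000 / 9.0 = -0.3556.
z_effort = (5.61 − 5.56) / 0.94 = 0.0500 / 0.94 = 0.0532.
z_P − z_E = -0.3556 − 0.0532 = -0.4088.
E = -0.4088 / √2 = -0.4088 / 1.41421 = -0.2891 ≈ -0.29.

-0.29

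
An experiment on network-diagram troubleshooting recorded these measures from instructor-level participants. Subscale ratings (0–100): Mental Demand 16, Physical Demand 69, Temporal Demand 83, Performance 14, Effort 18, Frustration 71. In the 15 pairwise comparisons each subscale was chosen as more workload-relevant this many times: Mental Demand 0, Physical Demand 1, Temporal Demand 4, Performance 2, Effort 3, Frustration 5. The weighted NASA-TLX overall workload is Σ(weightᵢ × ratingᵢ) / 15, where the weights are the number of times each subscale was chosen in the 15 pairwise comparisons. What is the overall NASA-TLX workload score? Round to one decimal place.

The tallies are the weights (they sum to 15).
Weighted sum = 0·16 + 1·69 + 4·83 + 2·14 + 3·18 + 5·71
            = 0 + 69 + 332 + 28 + 54 + 355 = 838.
Overall workload = 838 / 15 = 55.8667 ≈ 55.9.

55.9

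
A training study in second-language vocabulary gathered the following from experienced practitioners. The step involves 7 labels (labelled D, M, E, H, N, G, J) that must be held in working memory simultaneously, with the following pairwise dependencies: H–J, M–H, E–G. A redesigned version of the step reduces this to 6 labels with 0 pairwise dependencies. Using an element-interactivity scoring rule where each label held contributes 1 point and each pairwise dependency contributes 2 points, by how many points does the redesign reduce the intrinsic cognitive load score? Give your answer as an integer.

Original: 7 × 1 + 3 × 2 = 7 + 6 = 13.
Redesigned: 6 × 1 + 0 × 2 = 6 + 0 = 6.
Reduction = 13 − 6 = 7.

7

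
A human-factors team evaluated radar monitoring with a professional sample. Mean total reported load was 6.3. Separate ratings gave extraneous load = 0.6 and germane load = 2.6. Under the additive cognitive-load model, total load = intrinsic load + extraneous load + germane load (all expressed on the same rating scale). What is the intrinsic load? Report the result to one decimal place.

3.1

intrinsic load = total − extraneous − germane
             = 6.3 − 0.6 − 2.6 = 3.1.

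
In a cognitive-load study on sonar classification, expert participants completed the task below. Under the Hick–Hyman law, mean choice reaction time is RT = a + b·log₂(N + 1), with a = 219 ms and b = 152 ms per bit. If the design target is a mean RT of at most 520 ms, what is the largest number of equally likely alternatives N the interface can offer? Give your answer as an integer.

2

Set 219 + 152·log₂(N + 1) ≤ 520.
log₂(N + 1) ≤ (520 − 219) / 152 = 1.9803.
N + 1 ≤ 2^1.9803 = 3.9458.
N ≤ 2.9458, so the largest integer N is 2.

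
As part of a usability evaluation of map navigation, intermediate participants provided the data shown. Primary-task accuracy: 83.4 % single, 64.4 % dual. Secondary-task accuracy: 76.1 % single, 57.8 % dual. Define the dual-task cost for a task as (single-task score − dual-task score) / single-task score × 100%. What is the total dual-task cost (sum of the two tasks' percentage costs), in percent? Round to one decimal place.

Primary cost = (83.4 − 64.4) / 83.4 × 100% = 22.7818%.
Secondary cost = (76.1 − 57.8) / 76.1 × 100% = 24.0473%.
Total = 22.7818% + 24.0473% = 46.8291% ≈ 46.8%.

46.8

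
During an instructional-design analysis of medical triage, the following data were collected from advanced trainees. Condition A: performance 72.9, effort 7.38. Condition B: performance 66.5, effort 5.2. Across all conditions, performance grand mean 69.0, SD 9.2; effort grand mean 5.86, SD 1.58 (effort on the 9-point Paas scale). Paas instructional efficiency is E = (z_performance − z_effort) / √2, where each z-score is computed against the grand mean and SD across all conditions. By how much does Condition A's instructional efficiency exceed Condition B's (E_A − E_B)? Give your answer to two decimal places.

Condition A: z_P = (72.9 − 69.0)/9.2 = 0.4239; z_E = (7.38 − 5.86)/1.58 = 0.9620; E_A = (0.4239 − 0.9620)/√2 = -0.3805.
Condition B: z_P = (66.5 − 69.0)/9.2 = -0.2717; z_E = (5.2 − 5.86)/1.58 = -0.4177; E_B = (-0.2717 − (-0.4177))/√2 = 0.1032.
E_A − E_B = -0.3805 − 0.1032 = -0.4837 ≈ -0.48.

-0.48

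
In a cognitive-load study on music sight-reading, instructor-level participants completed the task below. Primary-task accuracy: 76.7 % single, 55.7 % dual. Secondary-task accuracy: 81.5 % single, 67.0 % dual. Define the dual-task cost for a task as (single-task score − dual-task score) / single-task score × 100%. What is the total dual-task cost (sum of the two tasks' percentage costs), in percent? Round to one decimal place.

Primary cost = (76.7 − 55.7) / 76.7 × 100% = 27.3794%.
Secondary cost = (81.5 − 67.0) / 81.5 × 100% = 17.7914%.
Total = 27.3794% + 17.7914% = 45.1708% ≈ 45.2%.

45.2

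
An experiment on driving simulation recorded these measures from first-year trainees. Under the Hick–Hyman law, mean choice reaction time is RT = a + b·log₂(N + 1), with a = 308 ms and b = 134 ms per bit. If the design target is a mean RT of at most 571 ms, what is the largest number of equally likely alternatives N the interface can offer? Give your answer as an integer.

Set 308 + 134·log₂(N + 1) ≤ 571.
log₂(N + 1) ≤ (571 − 308) / 134 = 1.9627.
N + 1 ≤ 2^1.9627 = 3.8979.
N ≤ 2.8979, so the largest integer N is 2.

2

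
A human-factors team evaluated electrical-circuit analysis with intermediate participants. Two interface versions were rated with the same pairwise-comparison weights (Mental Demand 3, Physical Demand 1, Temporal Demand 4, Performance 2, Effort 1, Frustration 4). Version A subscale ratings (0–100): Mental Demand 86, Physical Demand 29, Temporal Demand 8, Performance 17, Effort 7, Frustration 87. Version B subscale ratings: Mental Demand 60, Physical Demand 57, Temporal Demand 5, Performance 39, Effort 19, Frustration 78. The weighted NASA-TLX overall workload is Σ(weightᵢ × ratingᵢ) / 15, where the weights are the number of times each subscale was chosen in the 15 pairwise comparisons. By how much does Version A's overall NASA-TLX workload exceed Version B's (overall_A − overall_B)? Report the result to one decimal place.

Version A weighted sum = 3·86 + 1·29 + 4·8 + 2·17 + 1·7 + 4·87 = 258 + 29 + 32 + 34 + 7 + 348 = 708; overall_A = 708/15 = 47.2000.
Version B weighted sum = 3·60 + 1·57 + 4·5 + 2·39 + 1·19 + 4·78 = 180 + 57 + 20 + 78 + 19 + 312 = 666; overall_B = 666/15 = 44.4000.
Difference = 47.2000 − 44.4000 = 2.8000 ≈ 2.8.

2.8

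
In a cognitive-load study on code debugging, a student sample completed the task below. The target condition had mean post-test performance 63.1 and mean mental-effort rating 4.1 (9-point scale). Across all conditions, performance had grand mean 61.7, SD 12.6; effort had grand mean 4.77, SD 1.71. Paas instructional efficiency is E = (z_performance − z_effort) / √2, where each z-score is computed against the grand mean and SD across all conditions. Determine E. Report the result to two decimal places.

0.36

z_performance = (63.1 − 61.7) / 12.6 = 1.4000 / 12.6 = 0.1111.
z_effort = (4.1 − 4.77) / 1.71 = -0.6700 / 1.71 = -0.3918.
z_P − z_E = 0.1111 − (-0.3918) = 0.5029.
E = 0.5029 / √2 = 0.5029 / 1.41421 = 0.3556 ≈ 0.36.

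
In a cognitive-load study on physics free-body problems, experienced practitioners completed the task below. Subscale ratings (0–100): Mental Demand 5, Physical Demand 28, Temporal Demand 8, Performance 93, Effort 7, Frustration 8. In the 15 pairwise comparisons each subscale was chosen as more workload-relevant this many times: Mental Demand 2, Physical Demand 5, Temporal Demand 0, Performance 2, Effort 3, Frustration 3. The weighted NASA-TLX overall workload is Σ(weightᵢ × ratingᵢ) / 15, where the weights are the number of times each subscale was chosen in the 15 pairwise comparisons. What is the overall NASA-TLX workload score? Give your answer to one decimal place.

25.4

The tallies are the weights (they sum to 15).
Weighted sum = 2·5 + 5·28 + 0·8 + 2·93 + 3·7 + 3·8
            = 10 + 140 + 0 + 186 + 21 + 24 = 381.
Overall workload = 381 / 15 = 25.4000 ≈ 25.4.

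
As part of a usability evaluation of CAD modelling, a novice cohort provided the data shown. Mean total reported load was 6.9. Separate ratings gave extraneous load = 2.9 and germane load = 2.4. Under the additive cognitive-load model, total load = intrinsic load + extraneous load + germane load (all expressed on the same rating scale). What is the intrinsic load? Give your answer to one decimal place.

1.6

intrinsic load = total − extraneous − germane
             = 6.9 − 2.9 − 2.4 = 1.6.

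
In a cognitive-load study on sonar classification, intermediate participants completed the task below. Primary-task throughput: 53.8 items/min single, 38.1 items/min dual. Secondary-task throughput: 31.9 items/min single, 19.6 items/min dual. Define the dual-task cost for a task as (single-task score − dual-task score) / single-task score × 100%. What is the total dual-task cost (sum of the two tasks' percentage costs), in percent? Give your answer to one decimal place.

67.7

Primary cost = (53.8 − 38.1) / 53.8 × 100% = 29.1822%.
Secondary cost = (31.9 − 19.6) / 31.9 × 100% = 38.5580%.
Total = 29.1822% + 38.5580% = 67.7402% ≈ 67.7%.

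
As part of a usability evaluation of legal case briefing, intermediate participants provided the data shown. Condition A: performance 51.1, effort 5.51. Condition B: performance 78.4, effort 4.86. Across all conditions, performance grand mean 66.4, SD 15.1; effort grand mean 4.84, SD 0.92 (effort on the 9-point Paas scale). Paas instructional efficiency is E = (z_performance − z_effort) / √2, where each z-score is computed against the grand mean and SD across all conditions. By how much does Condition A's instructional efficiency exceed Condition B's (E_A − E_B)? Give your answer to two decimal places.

-1.78

Condition A: z_P = (51.1 − 66.4)/15.1 = -1.0132; z_E = (5.51 − 4.84)/0.92 = 0.7283; E_A = (-1.0132 − 0.7283)/√2 = -1.2314.
Condition B: z_P = (78.4 − 66.4)/15.1 = 0.7947; z_E = (4.86 − 4.84)/0.92 = 0.0217; E_B = (0.7947 − 0.0217)/√2 = 0.5466.
E_A − E_B = -1.2314 − 0.5466 = -1.7780 ≈ -1.78.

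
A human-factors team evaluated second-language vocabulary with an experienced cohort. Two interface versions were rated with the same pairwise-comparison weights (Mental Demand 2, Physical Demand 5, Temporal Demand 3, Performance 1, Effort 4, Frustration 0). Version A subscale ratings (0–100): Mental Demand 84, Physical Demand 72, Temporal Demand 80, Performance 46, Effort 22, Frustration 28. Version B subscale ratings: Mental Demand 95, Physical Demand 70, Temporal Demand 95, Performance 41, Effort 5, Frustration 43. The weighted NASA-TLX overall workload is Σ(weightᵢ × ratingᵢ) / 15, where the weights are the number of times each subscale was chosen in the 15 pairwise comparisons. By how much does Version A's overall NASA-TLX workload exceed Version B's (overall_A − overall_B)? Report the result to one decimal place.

Version A weighted sum = 2·84 + 5·72 + 3·80 + 1·46 + 4·22 + 0·28 = 168 + 360 + 240 + 46 + 88 + 0 = 902; overall_A = 902/15 = 60.1333.
Version B weighted sum = 2·95 + 5·70 + 3·95 + 1·41 + 4·5 + 0·43 = 190 + 350 + 285 + 41 + 20 + 0 = 886; overall_B = 886/15 = 59.0667.
Difference = 60.1333 − 59.0667 = 1.0666 ≈ 1.1.

1.1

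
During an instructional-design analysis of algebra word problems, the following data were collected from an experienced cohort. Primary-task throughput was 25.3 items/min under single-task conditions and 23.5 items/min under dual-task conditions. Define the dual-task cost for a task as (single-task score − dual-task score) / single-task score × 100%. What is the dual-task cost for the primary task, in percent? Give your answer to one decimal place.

7.1

Cost = (25.3 − 23.5) / 25.3 × 100%
     = 1.8000 / 25.3 × 100% = 7.1146%.
≈ 7.1%.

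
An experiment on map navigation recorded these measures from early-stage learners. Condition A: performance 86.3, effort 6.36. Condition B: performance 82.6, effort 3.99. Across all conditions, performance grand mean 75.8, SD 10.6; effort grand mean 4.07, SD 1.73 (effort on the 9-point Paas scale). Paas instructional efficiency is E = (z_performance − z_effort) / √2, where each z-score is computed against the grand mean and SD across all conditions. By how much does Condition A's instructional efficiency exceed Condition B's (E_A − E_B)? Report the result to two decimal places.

Condition A: z_P = (86.3 − 75.8)/10.6 = 0.9906; z_E = (6.36 − 4.07)/1.73 = 1.3237; E_A = (0.9906 − 1.3237)/√2 = -0.2355.
Condition B: z_P = (82.6 − 75.8)/10.6 = 0.6415; z_E = (3.99 − 4.07)/1.73 = -0.0462; E_B = (0.6415 − (-0.0462))/√2 = 0.4863.
E_A − E_B = -0.2355 − 0.4863 = -0.7218 ≈ -0.72.

-0.72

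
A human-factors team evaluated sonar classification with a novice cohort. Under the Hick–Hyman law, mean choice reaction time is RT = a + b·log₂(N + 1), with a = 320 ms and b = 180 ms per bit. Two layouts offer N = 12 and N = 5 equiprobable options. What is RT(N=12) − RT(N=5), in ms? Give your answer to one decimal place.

200.8

RT(12) = 320 + 180·log₂(13) = 320 + 180·3.7004 = 986.0720 ms.
RT(5) = 320 + 180·log₂(6) = 320 + 180·2.5850 = 785.3000 ms.
Difference = 986.0720 − 785.3000 = 200.7720 ≈ 200.8 ms.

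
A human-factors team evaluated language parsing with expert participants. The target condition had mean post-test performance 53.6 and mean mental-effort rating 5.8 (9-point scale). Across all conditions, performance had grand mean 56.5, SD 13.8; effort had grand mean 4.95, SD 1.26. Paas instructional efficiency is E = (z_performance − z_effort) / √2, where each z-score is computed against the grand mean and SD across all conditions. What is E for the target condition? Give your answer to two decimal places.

z_performance = (53.6 − 56.5) / 13.8 = -2.9000 / 13.8 = -0.2101.
z_effort = (5.8 − 4.95) / 1.26 = 0.8500 / 1.26 = 0.6746.
z_P − z_E = -0.2101 − 0.6746 = -0.8847.
E = -0.8847 / √2 = -0.8847 / 1.41421 = -0.6256 ≈ -0.63.

-0.63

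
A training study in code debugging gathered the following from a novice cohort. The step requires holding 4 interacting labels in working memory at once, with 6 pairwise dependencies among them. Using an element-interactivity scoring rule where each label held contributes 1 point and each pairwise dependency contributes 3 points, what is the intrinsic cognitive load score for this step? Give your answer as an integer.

22

Element contribution: 4 × 1 = 4.
Interaction contribution: 6 × 3 = 18.
Intrinsic load = 4 + 18 = 22.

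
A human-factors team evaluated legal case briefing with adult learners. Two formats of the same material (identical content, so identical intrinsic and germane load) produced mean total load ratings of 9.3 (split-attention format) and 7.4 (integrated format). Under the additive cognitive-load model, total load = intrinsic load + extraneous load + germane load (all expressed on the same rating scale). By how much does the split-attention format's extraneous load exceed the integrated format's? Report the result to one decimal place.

Intrinsic and germane load are equal across formats, so the difference in total load equals the difference in extraneous load.
Extraneous-load difference = 9.3 − 7.4 = 1.9.

1.9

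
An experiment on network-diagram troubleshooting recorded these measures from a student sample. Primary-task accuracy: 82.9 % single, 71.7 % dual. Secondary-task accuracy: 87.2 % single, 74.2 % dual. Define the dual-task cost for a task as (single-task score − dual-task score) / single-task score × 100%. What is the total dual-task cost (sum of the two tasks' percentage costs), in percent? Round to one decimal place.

Primary cost = (82.9 − 71.7) / 82.9 × 100% = 13.5103%.
Secondary cost = (87.2 − 74.2) / 87.2 × 100% = 14.9083%.
Total = 13.5103% + 14.9083% = 28.4186% ≈ 28.4%.

28.4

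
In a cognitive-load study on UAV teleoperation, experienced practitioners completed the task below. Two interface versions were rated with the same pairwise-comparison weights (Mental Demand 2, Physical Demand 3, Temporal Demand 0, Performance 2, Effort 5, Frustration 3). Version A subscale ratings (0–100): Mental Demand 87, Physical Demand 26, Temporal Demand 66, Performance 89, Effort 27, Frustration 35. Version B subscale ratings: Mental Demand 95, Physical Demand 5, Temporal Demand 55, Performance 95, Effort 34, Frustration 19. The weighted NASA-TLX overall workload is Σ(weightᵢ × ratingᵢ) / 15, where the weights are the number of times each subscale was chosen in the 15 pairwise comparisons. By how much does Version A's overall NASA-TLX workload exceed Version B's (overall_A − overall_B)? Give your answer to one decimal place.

Version A weighted sum = 2·87 + 3·26 + 0·66 + 2·89 + 5·27 + 3·35 = 174 + 78 + 0 + 178 + 135 + 105 = 670; overall_A = 670/15 = 44.6667.
Version B weighted sum = 2·95 + 3·5 + 0·55 + 2·95 + 5·34 + 3·19 = 190 + 15 + 0 + 190 + 170 + 57 = 622; overall_B = 622/15 = 41.4667.
Difference = 44.6667 − 41.4667 = 3.2000 ≈ 3.2.

3.2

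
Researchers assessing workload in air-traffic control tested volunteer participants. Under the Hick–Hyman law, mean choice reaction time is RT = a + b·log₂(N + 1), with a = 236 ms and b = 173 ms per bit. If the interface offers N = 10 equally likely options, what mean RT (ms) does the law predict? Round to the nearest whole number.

log₂(10 + 1) = log₂(11) = 3.4594.
RT = 236 + 173 × 3.4594 = 236 + 598.4762 = 834.4762 ms.
≈ 834 ms.

834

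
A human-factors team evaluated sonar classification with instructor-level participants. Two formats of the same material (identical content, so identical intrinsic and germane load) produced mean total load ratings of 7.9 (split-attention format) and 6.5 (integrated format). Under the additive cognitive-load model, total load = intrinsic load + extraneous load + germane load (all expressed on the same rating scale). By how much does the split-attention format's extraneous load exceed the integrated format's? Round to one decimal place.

1.4

Intrinsic and germane load are equal across formats, so the difference in total load equals the difference in extraneous load.
Extraneous-load difference = 7.9 − 6.5 = 1.4.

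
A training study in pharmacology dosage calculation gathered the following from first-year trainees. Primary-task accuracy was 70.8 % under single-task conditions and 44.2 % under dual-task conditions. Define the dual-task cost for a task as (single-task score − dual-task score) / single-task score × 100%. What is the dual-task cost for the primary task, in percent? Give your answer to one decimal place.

Cost = (70.8 − 44.2) / 70.8 × 100%
     = 26.6000 / 70.8 × 100% = 37.5706%.
≈ 37.6%.

37.6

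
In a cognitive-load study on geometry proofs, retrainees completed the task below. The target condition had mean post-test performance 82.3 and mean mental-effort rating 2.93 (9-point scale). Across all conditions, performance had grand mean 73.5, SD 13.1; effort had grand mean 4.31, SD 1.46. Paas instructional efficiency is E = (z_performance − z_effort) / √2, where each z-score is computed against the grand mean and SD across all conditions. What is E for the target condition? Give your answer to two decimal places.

1.14

z_performance = (82.3 − 73.5) / 13.1 = 8.8000 / 13.1 = 0.6718.
z_effort = (2.93 − 4.31) / 1.46 = -1.3800 / 1.46 = -0.9452.
z_P − z_E = 0.6718 − (-0.9452) = 1.6170.
E = 1.6170 / √2 = 1.6170 / 1.41421 = 1.1434 ≈ 1.14.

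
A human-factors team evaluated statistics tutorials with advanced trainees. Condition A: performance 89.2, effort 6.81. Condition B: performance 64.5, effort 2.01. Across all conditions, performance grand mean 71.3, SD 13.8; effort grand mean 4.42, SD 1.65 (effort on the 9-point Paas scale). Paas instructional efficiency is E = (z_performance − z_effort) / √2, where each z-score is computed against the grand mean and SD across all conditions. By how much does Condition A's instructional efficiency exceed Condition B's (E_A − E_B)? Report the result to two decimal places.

Condition A: z_P = (89.2 − 71.3)/13.8 = 1.2971; z_E = (6.81 − 4.42)/1.65 = 1.4485; E_A = (1.2971 − 1.4485)/√2 = -0.1071.
Condition B: z_P = (64.5 − 71.3)/13.8 = -0.4928; z_E = (2.01 − 4.42)/1.65 = -1.4606; E_B = (-0.4928 − (-1.4606))/√2 = 0.6843.
E_A − E_B = -0.1071 − 0.6843 = -0.7914 ≈ -0.79.

-0.79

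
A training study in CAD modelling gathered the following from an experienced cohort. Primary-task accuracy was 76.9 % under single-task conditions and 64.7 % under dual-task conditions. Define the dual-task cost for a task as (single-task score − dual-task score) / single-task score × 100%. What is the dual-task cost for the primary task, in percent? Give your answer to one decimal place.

15.9

Cost = (76.9 − 64.7) / 76.9 × 100%
     = 12.2000 / 76.9 × 100% = 15.8648%.
≈ 15.9%.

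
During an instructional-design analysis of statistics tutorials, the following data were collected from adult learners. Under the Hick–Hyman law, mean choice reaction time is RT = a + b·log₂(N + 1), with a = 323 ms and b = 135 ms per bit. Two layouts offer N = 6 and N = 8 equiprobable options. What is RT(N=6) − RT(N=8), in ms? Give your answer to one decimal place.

RT(6) = 323 + 135·log₂(7) = 323 + 135·2.8074 = 701.9990 ms.
RT(8) = 323 + 135·log₂(9) = 323 + 135·3.1699 = 750.9365 ms.
Difference = 701.9990 − 750.9365 = -48.9375 ≈ -48.9 ms.

-48.9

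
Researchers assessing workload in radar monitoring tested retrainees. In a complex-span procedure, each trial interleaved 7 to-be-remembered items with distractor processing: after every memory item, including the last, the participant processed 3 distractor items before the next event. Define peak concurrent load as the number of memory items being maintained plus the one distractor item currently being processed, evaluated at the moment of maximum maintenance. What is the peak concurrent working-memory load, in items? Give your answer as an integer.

8

Maintenance is greatest during the distractor(s) after memory item 7: all 7 memory items are being held.
One distractor item is concurrently being processed.
Peak concurrent load = 7 + 1 = 8 items.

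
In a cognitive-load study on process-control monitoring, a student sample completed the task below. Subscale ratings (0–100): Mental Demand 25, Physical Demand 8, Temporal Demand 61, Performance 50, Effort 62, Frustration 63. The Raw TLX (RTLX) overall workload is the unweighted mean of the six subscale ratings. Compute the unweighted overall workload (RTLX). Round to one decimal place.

44.8

Sum of ratings = 25 + 8 + 61 + 50 + 62 + 63 = 269.
RTLX = 269 / 6 = 44.8333 ≈ 44.8.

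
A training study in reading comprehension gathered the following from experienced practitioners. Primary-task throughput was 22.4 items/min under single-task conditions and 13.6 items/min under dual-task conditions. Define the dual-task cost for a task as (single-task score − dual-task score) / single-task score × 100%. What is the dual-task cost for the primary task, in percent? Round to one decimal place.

39.3

Cost = (22.4 − 13.6) / 22.4 × 100%
     = 8.8000 / 22.4 × 100% = 39.2857%.
≈ 39.3%.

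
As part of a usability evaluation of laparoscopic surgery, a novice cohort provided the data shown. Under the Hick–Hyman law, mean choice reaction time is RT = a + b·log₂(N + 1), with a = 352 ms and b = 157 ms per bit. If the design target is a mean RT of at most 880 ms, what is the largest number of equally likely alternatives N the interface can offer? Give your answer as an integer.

Set 352 + 157·log₂(N + 1) ≤ 880.
log₂(N + 1) ≤ (880 − 352) / 157 = 3.3631.
N + 1 ≤ 2^3.3631 = 10.2895.
N ≤ 9.2895, so the largest integer N is 9.

9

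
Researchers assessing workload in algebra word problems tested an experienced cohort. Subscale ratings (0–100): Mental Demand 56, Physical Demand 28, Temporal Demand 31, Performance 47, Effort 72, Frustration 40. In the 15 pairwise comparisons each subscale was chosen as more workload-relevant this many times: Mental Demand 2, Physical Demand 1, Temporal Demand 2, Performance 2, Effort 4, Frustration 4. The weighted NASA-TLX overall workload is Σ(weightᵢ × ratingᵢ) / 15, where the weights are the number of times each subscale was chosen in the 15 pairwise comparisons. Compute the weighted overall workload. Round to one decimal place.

The tallies are the weights (they sum to 15).
Weighted sum = 2·56 + 1·28 + 2·31 + 2·47 + 4·72 + 4·40
            = 112 + 28 + 62 + 94 + 288 + 160 = 744.
Overall workload = 744 / 15 = 49.6000 ≈ 49.6.

49.6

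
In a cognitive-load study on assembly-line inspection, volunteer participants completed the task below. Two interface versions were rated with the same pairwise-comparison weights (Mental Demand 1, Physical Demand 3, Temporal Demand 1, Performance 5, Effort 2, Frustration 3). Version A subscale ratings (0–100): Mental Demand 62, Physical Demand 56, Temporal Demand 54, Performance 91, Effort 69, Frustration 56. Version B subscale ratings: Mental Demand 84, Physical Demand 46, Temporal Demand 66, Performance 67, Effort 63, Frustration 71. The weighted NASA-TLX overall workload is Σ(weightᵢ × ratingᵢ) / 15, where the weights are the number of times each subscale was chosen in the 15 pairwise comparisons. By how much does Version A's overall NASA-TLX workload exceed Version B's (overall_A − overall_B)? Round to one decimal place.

5.5

Version A weighted sum = 1·62 + 3·56 + 1·54 + 5·91 + 2·69 + 3·56 = 62 + 168 + 54 + 455 + 138 + 168 = 1045; overall_A = 1045/15 = 69.6667.
Version B weighted sum = 1·84 + 3·46 + 1·66 + 5·67 + 2·63 + 3·71 = 84 + 138 + 66 + 335 + 126 + 213 = 962; overall_B = 962/15 = 64.1333.
Difference = 69.6667 − 64.1333 = 5.5334 ≈ 5.5.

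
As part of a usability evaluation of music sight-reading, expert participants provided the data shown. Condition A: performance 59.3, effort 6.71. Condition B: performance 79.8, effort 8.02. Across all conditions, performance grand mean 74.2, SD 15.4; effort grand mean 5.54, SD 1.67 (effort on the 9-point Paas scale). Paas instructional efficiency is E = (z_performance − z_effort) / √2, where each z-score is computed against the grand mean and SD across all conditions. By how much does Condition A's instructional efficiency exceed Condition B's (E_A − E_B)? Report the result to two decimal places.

Condition A: z_P = (59.3 − 74.2)/15.4 = -0.9675; z_E = (6.71 − 5.54)/1.67 = 0.7006; E_A = (-0.9675 − 0.7006)/√2 = -1.1795.
Condition B: z_P = (79.8 − 74.2)/15.4 = 0.3636; z_E = (8.02 − 5.54)/1.67 = 1.4850; E_B = (0.3636 − 1.4850)/√2 = -0.7929.
E_A − E_B = -1.1795 − (-0.7929) = -0.3866 ≈ -0.39.

-0.39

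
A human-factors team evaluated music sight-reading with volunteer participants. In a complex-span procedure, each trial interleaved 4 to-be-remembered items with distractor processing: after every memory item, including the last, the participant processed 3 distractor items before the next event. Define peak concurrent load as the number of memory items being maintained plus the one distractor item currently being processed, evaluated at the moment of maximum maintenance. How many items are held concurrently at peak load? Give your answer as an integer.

Maintenance is greatest during the distractor(s) after memory item 4: all 4 memory items are being held.
One distractor item is concurrently being processed.
Peak concurrent load = 4 + 1 = 5 items.

5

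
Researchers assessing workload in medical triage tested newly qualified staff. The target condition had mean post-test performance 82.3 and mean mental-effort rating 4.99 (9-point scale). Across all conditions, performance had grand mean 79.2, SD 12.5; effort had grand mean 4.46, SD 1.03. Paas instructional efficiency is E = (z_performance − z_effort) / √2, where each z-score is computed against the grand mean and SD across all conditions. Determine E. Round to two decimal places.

-0.19

z_performance = (82.3 − 79.2) / 12.5 = 3.1000 / 12.5 = 0.2480.
z_effort = (4.99 − 4.46) / 1.03 = 0.5300 / 1.03 = 0.5146.
z_P − z_E = 0.2480 − 0.5146 = -0.2666.
E = -0.2666 / √2 = -0.2666 / 1.41421 = -0.1885 ≈ -0.19.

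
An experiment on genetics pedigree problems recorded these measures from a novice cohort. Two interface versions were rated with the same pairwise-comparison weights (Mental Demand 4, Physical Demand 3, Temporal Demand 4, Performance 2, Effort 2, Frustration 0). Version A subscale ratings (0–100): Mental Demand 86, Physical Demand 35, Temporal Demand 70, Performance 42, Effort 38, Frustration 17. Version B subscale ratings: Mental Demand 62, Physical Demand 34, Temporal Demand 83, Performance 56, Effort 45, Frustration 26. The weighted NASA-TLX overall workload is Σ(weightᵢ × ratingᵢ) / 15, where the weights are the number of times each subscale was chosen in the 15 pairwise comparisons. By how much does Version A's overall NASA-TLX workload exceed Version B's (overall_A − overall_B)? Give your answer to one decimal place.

Version A weighted sum = 4·86 + 3·35 + 4·70 + 2·42 + 2·38 + 0·17 = 344 + 105 + 280 + 84 + 76 + 0 = 889; overall_A = 889/15 = 59.2667.
Version B weighted sum = 4·62 + 3·34 + 4·83 + 2·56 + 2·45 + 0·26 = 248 + 102 + 332 + 112 + 90 + 0 = 884; overall_B = 884/15 = 58.9333.
Difference = 59.2667 − 58.9333 = 0.3334 ≈ 0.3.

0.3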